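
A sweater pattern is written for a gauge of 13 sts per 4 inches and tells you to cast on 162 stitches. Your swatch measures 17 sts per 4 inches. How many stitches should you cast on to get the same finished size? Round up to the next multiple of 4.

Scale factor = 17 / 13 = 1.308.
162 × 17 / 13 = 211.85 sts.
→ 212 sts.

CO 212 sts.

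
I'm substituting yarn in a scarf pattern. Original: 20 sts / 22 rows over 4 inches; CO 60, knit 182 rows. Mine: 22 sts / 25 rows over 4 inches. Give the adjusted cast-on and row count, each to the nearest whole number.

Cast on 66 stitches; work 207 rows.

Stitches: 60 × 22/20 = 66.00 → 66.
Rows: 182 × 25/22 = 206.82 → 207.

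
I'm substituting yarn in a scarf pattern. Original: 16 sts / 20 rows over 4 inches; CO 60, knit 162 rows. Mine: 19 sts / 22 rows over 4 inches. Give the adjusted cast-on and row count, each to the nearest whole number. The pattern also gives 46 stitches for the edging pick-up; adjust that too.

Stitches: 60 × 19/16 = 71.25 → 71.
Rows: 162 × 22/20 = 178.20 → 178.
edging pick-up: 46 × 19/16 = 54.62 → 55.

Cast on 71 stitches; work 178 rows; edging pick-up 55 stitches.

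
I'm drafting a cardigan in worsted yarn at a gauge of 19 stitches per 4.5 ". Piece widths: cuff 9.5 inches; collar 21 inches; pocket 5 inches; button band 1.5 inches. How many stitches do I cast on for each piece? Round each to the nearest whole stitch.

Rate = 19/4.5 = 4.222 sts per in.
cuff: 9.5 × 4.222 = 40.11 → 40.
collar: 21 × 4.222 = 88.67 → 89.
pocket: 5 × 4.222 = 21.11 → 21.
button band: 1.5 × 4.222 = 6.33 → 6.

cuff 40; collar 89; pocket 21; button band 6.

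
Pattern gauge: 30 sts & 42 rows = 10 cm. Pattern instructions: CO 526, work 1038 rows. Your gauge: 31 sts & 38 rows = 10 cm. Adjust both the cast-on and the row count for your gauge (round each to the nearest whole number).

Cast on 544 stitches; work 939 rows.

Stitches: 526 × 31/30 = 543.53 → 544.
Rows: 1038 × 38/42 = 939.14 → 939.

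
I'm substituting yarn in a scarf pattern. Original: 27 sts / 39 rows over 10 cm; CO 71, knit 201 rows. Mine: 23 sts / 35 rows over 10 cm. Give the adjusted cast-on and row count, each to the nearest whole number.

Stitches: 71 × 23/27 = 60.48 → 60.
Rows: 201 × 35/39 = 180.38 → 180.

Cast on 60 stitches; work 180 rows.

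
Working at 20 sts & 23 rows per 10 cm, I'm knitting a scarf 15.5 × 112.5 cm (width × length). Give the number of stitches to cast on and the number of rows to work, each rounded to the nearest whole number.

Stitch gauge = 20/10 = 2 sts/cm; 15.5 × 2 = 31.00 → 31 sts.
Row gauge = 23/10 = 2.3 rows/cm; 112.5 × 2.3 = 258.75 → 259 rows.

Cast on 31 stitches and work 259 rows.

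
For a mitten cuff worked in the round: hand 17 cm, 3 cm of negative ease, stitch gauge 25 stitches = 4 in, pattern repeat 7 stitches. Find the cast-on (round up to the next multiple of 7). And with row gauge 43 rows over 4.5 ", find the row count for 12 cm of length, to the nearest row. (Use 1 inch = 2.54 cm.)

Finished = 17 − 3 = 14 cm.
14 cm × 1/2.54 = 5.51 inches.
25/4 = 6.25 sts per in; 5.51 × 6.25 = 34.45 sts.
Next multiple of 7 → 35.
12 cm = 4.72 inches; × 9.556 = 45.14 → 45 rows.

Cast on 35 stitches; work 45 rows.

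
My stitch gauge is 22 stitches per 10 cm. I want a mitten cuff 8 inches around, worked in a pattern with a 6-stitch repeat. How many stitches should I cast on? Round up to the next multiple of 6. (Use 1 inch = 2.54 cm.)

8 in = 8 × 2.54 = 20.32 cm.
22 / 10 = 2.2 sts/cm.
20.32 × 2.2 = 44.70 sts.
→ 48.

Cast on 48 stitches.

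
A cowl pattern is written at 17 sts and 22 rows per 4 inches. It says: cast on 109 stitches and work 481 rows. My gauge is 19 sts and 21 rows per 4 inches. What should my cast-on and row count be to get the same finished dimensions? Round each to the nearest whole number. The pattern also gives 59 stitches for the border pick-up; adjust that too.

Stitches: 109 × 19/17 = 121.82 → 122.
Rows: 481 × 21/22 = 459.14 → 459.
border pick-up: 59 × 19/17 = 65.94 → 66.

Cast on 122 stitches; work 459 rows; border pick-up 66 stitches.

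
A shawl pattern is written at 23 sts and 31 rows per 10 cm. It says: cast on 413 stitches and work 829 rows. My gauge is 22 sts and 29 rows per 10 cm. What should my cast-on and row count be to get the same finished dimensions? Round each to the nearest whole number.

Cast on 395 stitches; work 776 rows.

Stitches: 413 × 22/23 = 395.04 → 395.
Rows: 829 × 29/31 = 775.52 → 776.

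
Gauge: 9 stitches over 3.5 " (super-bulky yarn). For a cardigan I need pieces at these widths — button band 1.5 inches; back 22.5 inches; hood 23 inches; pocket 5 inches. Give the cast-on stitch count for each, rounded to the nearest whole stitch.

Rate = 9/3.5 = 2.571 sts per in.
button band: 1.5 × 2.571 = 3.86 → 4.
back: 22.5 × 2.571 = 57.86 → 58.
hood: 23 × 2.571 = 59.14 → 59.
pocket: 5 × 2.571 = 12.86 → 13.

button band 4; back 58; hood 59; pocket 13.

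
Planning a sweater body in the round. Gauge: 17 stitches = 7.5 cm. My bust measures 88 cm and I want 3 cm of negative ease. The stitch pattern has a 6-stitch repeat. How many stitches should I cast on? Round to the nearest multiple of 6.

Finished = 88 − 3 = 85 cm.
17 / 7.5 = 2.267 sts/cm.
85 × 2.267 = 192.67 sts.
Nearest multiple of 6: 192.

Cast on 192 stitches.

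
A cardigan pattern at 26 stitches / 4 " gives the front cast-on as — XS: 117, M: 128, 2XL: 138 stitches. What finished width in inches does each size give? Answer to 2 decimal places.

26/4 = 6.5 sts per in.
XS: 117 / 6.5 = 18.000 → 18.00 in.
M: 128 / 6.5 = 19.692 → 19.69 in.
2XL: 138 / 6.5 = 21.231 → 21.23 in.

XS 18.00 inches; M 19.69 inches; 2XL 21.23 inches.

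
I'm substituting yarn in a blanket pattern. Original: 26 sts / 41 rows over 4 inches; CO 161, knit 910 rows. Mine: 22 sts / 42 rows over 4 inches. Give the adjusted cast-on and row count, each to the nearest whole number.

Stitches: 161 × 22/26 = 136.23 → 136.
Rows: 910 × 42/41 = 932.20 → 932.

Cast on 136 stitches; work 932 rows.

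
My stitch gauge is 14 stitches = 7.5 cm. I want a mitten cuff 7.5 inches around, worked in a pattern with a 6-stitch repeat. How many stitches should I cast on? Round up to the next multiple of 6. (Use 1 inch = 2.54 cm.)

7.5 in = 7.5 × 2.54 = 19.05 cm.
14 / 7.5 = 1.867 sts/cm.
19.05 × 1.867 = 35.56 sts.
→ 36.

Cast on 36 stitches.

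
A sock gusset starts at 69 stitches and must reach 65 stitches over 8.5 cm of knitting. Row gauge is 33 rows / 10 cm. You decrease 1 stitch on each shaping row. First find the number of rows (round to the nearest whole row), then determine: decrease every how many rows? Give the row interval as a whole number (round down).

Decrease every 7th row.

Rows = 8.5 × 3.3 = 28.1 → 28 rows.
Stitches to remove: 4 → 4 shaping rows (at 1 st each).
28 / 4 = 7.00 → every 7 rows.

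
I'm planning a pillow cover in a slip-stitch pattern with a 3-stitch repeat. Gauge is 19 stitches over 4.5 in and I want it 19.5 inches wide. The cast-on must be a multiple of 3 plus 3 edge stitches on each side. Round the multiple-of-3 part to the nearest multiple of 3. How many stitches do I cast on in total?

19 / 4.5 = 4.222 sts per inch.
19.5 × 4.222 = 82.33 sts.
Less 6 edge sts → 76.33 for the repeat.
Nearest multiple of 3: 75.
Add back 6 edge sts → 81.

81 stitches.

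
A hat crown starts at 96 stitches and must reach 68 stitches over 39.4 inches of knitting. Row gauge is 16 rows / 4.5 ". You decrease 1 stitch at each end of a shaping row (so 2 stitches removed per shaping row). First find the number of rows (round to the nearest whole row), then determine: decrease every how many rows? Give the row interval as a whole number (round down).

Rows = 39.4 × 3.556 = 140.1 → 140 rows.
Stitches to remove: 28 → 14 shaping rows (at 2 st each).
140 / 14 = 10.00 → every 10 rows.

Decrease every 10th row.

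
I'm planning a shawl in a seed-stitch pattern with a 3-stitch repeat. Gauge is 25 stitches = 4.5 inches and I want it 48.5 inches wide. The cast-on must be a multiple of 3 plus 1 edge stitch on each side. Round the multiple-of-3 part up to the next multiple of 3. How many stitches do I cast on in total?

25 / 4.5 = 5.556 sts per inch.
48.5 × 5.556 = 269.44 sts.
Less 2 edge sts → 267.44 for the repeat.
Next multiple of 3: 270.
Add back 2 edge sts → 272.

Cast on 272 stitches.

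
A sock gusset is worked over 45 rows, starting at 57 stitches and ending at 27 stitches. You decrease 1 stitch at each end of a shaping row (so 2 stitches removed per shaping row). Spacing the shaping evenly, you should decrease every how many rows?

Stitches to remove: |27 − 57| = 30.
Shaping rows needed: 30 / 2 = 15.
45 rows / 15 = every 3 rows.

Decrease every 3rd row.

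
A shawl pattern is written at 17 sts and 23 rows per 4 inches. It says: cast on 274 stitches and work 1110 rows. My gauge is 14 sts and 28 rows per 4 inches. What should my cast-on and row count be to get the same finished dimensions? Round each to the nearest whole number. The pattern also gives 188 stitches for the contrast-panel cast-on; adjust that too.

Cast on 226 stitches; work 1351 rows; contrast-panel cast-on 155 stitches.

Stitches: 274 × 14/17 = 225.65 → 226.
Rows: 1110 × 28/23 = 1351.30 → 1351.
contrast-panel cast-on: 188 × 14/17 = 154.82 → 155.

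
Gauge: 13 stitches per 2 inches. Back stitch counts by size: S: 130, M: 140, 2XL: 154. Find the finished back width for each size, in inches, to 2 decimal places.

13/2 = 6.5 sts per in.
S: 130 / 6.5 = 20.000 → 20.00 in.
M: 140 / 6.5 = 21.538 → 21.54 in.
2XL: 154 / 6.5 = 23.692 → 23.69 in.

S 20.00 inches; M 21.54 inches; 2XL 23.69 inches.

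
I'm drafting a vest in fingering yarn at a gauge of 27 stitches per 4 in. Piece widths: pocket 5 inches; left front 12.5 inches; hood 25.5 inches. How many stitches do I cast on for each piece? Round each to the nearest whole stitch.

Rate = 27/4 = 6.75 sts per in.
pocket: 5 × 6.75 = 33.75 → 34.
left front: 12.5 × 6.75 = 84.38 → 84.
hood: 25.5 × 6.75 = 172.12 → 172.

pocket 34; left front 84; hood 172.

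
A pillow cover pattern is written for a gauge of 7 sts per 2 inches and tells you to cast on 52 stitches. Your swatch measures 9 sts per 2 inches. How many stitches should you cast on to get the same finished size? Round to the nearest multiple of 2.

Scale factor = 9 / 7 = 1.286.
52 × 9 / 7 = 66.86 sts.
→ 66 sts.

Cast on 66 stitches.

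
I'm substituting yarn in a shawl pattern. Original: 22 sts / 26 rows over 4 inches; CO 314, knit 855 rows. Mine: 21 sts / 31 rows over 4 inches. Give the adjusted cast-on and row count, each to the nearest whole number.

Stitches: 314 × 21/22 = 299.73 → 300.
Rows: 855 × 31/26 = 1019.42 → 1019.

Cast on 300 stitches; work 1019 rows.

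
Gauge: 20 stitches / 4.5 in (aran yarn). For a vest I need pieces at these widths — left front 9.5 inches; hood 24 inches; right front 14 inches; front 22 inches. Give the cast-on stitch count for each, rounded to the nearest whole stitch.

Rate = 20/4.5 = 4.444 sts per in.
left front: 9.5 × 4.444 = 42.22 → 42.
hood: 24 × 4.444 = 106.67 → 107.
right front: 14 × 4.444 = 62.22 → 62.
front: 22 × 4.444 = 97.78 → 98.

left front 42; hood 107; right front 62; front 98.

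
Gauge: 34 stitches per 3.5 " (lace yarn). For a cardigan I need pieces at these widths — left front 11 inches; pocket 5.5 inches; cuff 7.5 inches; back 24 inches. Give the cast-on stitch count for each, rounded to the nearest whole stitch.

left front 107; pocket 53; cuff 73; back 233.

Rate = 34/3.5 = 9.714 sts per in.
left front: 11 × 9.714 = 106.86 → 107.
pocket: 5.5 × 9.714 = 53.43 → 53.
cuff: 7.5 × 9.714 = 72.86 → 73.
back: 24 × 9.714 = 233.14 → 233.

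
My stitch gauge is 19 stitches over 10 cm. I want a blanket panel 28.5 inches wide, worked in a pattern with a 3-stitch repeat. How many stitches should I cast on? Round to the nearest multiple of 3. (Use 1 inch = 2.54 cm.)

Cast on 138 stitches.

28.5 in = 28.5 × 2.54 = 72.39 cm.
19 / 10 = 1.9 sts/cm.
72.39 × 1.9 = 137.54 sts.
→ 138.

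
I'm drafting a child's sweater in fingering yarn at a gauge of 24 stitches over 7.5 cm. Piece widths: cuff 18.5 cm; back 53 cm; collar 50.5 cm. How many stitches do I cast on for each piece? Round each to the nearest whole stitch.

cuff 59; back 170; collar 162.

Rate = 24/7.5 = 3.2 sts per cm.
cuff: 18.5 × 3.2 = 59.20 → 59.
back: 53 × 3.2 = 169.60 → 170.
collar: 50.5 × 3.2 = 161.60 → 162.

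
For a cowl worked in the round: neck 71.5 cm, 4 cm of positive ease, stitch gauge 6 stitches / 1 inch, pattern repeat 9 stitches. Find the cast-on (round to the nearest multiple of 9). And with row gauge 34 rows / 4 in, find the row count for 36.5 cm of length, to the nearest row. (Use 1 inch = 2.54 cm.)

Cast on 180 stitches; work 122 rows.

Finished = 71.5 + 4 = 75.5 cm.
75.5 cm × 1/2.54 = 29.72 inches.
6/1 = 6 sts per in; 29.72 × 6 = 178.35 sts.
Nearest multiple of 9 → 180.
36.5 cm = 14.37 inches; × 8.5 = 122.15 → 122 rows.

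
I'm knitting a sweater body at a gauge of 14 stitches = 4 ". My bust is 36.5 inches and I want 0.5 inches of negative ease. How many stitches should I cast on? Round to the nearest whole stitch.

126 stitches.

Finished = 36.5 − 0.5 = 36 in.
14 / 4 = 3.5 sts per inch.
36.00 × 3.5 = 126.00 sts.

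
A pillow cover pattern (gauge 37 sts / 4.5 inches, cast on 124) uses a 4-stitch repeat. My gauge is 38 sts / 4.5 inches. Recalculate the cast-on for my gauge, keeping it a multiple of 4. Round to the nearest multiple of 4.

124 × 38 / 37 = 127.35.
Nearest multiple of 4: 128.

Cast on 128 stitches.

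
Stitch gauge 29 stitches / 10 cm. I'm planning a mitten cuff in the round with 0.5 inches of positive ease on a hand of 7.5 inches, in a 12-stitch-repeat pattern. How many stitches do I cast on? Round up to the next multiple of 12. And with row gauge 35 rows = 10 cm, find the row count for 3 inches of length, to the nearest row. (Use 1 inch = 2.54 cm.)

Finished = 7.5 + 0.5 = 8 inches.
8 inches × 2.54 = 20.32 cm.
29/10 = 2.9 sts per cm; 20.32 × 2.9 = 58.93 sts.
Next multiple of 12 → 60.
3 inches = 7.62 cm; × 3.5 = 26.67 → 27 rows.

Cast on 60 stitches; work 27 rows.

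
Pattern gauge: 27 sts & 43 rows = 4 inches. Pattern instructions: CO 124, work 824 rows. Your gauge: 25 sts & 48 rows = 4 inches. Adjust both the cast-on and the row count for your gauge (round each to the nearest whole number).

Cast on 115 stitches; work 920 rows.

Stitches: 124 × 25/27 = 114.81 → 115.
Rows: 824 × 48/43 = 919.81 → 920.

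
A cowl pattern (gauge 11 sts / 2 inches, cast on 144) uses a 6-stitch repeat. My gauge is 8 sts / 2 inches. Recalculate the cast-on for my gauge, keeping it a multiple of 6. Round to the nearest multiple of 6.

CO 102 sts.

144 × 8 / 11 = 104.73.
Nearest multiple of 6: 102.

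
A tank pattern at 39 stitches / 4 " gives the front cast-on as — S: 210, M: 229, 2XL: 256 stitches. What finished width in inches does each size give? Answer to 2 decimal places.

39/4 = 9.75 sts per in.
S: 210 / 9.75 = 21.538 → 21.54 in.
M: 229 / 9.75 = 23.487 → 23.49 in.
2XL: 256 / 9.75 = 26.256 → 26.26 in.

S 21.54 inches; M 23.49 inches; 2XL 26.26 inches.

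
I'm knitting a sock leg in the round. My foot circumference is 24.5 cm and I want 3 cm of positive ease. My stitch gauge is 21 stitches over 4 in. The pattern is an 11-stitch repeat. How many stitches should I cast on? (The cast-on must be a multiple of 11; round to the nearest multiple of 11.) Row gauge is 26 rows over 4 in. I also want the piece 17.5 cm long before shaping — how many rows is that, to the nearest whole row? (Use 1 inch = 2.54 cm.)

Finished = 24.5 + 3 = 27.5 cm.
27.5 cm × 1/2.54 = 10.83 inches.
21/4 = 5.25 sts per in; 10.83 × 5.25 = 56.84 sts.
Nearest multiple of 11 → 55.
17.5 cm = 6.89 inches; × 6.5 = 44.78 → 45 rows.

Cast on 55 stitches; work 45 rows.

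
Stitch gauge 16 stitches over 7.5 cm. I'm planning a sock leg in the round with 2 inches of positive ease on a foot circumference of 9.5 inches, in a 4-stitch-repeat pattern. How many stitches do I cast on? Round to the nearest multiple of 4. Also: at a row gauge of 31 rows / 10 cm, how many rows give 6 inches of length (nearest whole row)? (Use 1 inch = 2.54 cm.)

Finished = 9.5 + 2 = 11.5 inches.
11.5 inches × 2.54 = 29.21 cm.
16/7.5 = 2.133 sts per cm; 29.21 × 2.133 = 62.31 sts.
Nearest multiple of 4 → 64.
6 inches = 15.24 cm; × 3.1 = 47.24 → 47 rows.

Cast on 64 stitches; work 47 rows.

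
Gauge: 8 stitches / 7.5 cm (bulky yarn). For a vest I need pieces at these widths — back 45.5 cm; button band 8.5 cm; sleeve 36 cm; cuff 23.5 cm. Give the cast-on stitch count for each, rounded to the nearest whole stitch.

Rate = 8/7.5 = 1.067 sts per cm.
back: 45.5 × 1.067 = 48.53 → 49.
button band: 8.5 × 1.067 = 9.07 → 9.
sleeve: 36 × 1.067 = 38.40 → 38.
cuff: 23.5 × 1.067 = 25.07 → 25.

back 49; button band 9; sleeve 38; cuff 25.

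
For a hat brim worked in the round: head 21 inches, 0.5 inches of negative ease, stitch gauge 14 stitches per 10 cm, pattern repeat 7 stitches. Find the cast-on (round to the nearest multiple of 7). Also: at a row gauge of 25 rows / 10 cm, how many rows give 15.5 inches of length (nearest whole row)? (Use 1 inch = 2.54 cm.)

Cast on 70 stitches; work 98 rows.

Finished = 21 − 0.5 = 20.5 inches.
20.5 inches × 2.54 = 52.07 cm.
14/10 = 1.4 sts per cm; 52.07 × 1.4 = 72.90 sts.
Nearest multiple of 7 → 70.
15.5 inches = 39.37 cm; × 2.5 = 98.42 → 98 rows.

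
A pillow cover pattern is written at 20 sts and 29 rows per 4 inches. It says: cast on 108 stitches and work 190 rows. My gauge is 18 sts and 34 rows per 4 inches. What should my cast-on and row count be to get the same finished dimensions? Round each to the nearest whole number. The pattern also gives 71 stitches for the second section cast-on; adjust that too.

Cast on 97 stitches; work 223 rows; second section cast-on 64 stitches.

Stitches: 108 × 18/20 = 97.20 → 97.
Rows: 190 × 34/29 = 222.76 → 223.
second section cast-on: 71 × 18/20 = 63.90 → 64.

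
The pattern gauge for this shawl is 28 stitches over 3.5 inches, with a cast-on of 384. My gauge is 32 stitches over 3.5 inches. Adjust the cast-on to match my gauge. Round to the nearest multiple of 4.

Scale factor = 32 / 28 = 1.143.
384 × 32 / 28 = 438.86 sts.
→ 440 sts.

CO 440 sts.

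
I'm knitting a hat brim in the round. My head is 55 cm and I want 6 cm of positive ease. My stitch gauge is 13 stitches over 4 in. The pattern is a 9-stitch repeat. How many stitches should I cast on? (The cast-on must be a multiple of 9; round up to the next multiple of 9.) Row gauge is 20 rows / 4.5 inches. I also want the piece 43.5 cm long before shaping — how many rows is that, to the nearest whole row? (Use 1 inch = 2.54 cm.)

Cast on 81 stitches; work 76 rows.

Finished = 55 + 6 = 61 cm.
61 cm × 1/2.54 = 24.02 inches.
13/4 = 3.25 sts per in; 24.02 × 3.25 = 78.05 sts.
Next multiple of 9 → 81.
43.5 cm = 17.13 inches; × 4.444 = 76.12 → 76 rows.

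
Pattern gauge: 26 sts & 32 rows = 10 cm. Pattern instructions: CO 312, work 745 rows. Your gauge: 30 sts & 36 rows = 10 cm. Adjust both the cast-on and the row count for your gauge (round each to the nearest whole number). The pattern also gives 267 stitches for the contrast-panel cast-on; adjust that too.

Cast on 360 stitches; work 838 rows; contrast-panel cast-on 308 stitches.

Stitches: 312 × 30/26 = 360.00 → 360.
Rows: 745 × 36/32 = 838.12 → 838.
contrast-panel cast-on: 267 × 30/26 = 308.08 → 308.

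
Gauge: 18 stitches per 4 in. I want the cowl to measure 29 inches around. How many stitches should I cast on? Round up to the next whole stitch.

CO 131 sts.

18 stitches / 4 in = 4.5 stitches per inch.
29 × 4.5 = 130.50 stitches.
Round up → 131.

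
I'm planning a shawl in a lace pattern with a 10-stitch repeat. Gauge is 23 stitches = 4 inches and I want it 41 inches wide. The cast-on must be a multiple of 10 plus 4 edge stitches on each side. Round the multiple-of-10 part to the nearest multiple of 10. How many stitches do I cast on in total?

238 stitches.

23 / 4 = 5.75 sts per inch.
41 × 5.75 = 235.75 sts.
Less 8 edge sts → 227.75 for the repeat.
Nearest multiple of 10: 230.
Add back 8 edge sts → 238.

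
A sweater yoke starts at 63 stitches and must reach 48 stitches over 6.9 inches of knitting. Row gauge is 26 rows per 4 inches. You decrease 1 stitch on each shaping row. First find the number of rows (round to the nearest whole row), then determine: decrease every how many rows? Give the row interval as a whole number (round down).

Rows = 6.9 × 6.5 = 44.9 → 45 rows.
Stitches to remove: 15 → 15 shaping rows (at 1 st each).
45 / 15 = 3.00 → every 3 rows.

Decrease every 3rd row.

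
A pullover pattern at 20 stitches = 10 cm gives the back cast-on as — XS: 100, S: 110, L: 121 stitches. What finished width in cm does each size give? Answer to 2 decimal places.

XS 50.00 cm; S 55.00 cm; L 60.50 cm.

20/10 = 2 sts per cm.
XS: 100 / 2 = 50.000 → 50.00 cm.
S: 110 / 2 = 55.000 → 55.00 cm.
L: 121 / 2 = 60.500 → 60.50 cm.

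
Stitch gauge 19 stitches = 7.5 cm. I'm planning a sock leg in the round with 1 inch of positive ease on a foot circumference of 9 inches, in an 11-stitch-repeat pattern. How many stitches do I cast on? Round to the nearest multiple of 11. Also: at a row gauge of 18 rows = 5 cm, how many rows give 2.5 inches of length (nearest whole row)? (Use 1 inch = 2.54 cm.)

Cast on 66 stitches; work 23 rows.

Finished = 9 + 1 = 10 inches.
10 inches × 2.54 = 25.40 cm.
19/7.5 = 2.533 sts per cm; 25.40 × 2.533 = 64.35 sts.
Nearest multiple of 11 → 66.
2.5 inches = 6.35 cm; × 3.6 = 22.86 → 23 rows.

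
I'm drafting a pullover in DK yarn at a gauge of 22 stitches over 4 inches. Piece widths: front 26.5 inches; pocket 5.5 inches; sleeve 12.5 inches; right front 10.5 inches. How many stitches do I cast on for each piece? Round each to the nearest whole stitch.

front 146; pocket 30; sleeve 69; right front 58.

Rate = 22/4 = 5.5 sts per in.
front: 26.5 × 5.5 = 145.75 → 146.
pocket: 5.5 × 5.5 = 30.25 → 30.
sleeve: 12.5 × 5.5 = 68.75 → 69.
right front: 10.5 × 5.5 = 57.75 → 58.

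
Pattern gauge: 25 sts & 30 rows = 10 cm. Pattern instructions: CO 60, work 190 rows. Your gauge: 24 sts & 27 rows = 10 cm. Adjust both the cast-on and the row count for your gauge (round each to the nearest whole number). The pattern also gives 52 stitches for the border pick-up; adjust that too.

Stitches: 60 × 24/25 = 57.60 → 58.
Rows: 190 × 27/30 = 171.00 → 171.
border pick-up: 52 × 24/25 = 49.92 → 50.

Cast on 58 stitches; work 171 rows; border pick-up 50 stitches.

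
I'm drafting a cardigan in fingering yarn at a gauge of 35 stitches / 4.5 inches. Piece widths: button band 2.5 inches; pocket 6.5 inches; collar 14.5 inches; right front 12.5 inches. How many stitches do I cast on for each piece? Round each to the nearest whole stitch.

Rate = 35/4.5 = 7.778 sts per in.
button band: 2.5 × 7.778 = 19.44 → 19.
pocket: 6.5 × 7.778 = 50.56 → 51.
collar: 14.5 × 7.778 = 112.78 → 113.
right front: 12.5 × 7.778 = 97.22 → 97.

button band 19; pocket 51; collar 113; right front 97.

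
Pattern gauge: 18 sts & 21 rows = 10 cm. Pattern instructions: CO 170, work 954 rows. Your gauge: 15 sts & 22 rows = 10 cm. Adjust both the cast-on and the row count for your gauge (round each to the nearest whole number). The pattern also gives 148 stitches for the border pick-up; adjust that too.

Stitches: 170 × 15/18 = 141.67 → 142.
Rows: 954 × 22/21 = 999.43 → 999.
border pick-up: 148 × 15/18 = 123.33 → 123.

Cast on 142 stitches; work 999 rows; border pick-up 123 stitches.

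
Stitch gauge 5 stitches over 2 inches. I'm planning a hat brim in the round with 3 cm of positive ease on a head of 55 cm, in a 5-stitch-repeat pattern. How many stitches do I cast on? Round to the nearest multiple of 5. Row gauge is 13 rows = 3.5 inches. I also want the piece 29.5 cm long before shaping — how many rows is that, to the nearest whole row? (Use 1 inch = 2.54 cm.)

Cast on 55 stitches; work 43 rows.

Finished = 55 + 3 = 58 cm.
58 cm × 1/2.54 = 22.83 inches.
5/2 = 2.5 sts per in; 22.83 × 2.5 = 57.09 sts.
Nearest multiple of 5 → 55.
29.5 cm = 11.61 inches; × 3.714 = 43.14 → 43 rows.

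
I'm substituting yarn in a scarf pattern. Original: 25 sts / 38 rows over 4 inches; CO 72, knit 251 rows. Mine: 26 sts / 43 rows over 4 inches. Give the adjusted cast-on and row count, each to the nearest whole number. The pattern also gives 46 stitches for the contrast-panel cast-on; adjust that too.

Cast on 75 stitches; work 284 rows; contrast-panel cast-on 48 stitches.

Stitches: 72 × 26/25 = 74.88 → 75.
Rows: 251 × 43/38 = 284.03 → 284.
contrast-panel cast-on: 46 × 26/25 = 47.84 → 48.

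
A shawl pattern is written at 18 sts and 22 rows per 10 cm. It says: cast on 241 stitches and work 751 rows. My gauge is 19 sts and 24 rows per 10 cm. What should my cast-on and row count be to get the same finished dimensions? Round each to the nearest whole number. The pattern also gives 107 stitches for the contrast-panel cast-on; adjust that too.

Cast on 254 stitches; work 819 rows; contrast-panel cast-on 113 stitches.

Stitches: 241 × 19/18 = 254.39 → 254.
Rows: 751 × 24/22 = 819.27 → 819.
contrast-panel cast-on: 107 × 19/18 = 112.94 → 113.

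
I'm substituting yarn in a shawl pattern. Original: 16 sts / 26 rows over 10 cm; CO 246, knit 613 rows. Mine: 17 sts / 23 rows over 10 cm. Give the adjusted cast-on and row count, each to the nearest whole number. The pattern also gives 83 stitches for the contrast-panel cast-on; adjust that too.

Cast on 261 stitches; work 542 rows; contrast-panel cast-on 88 stitches.

Stitches: 246 × 17/16 = 261.38 → 261.
Rows: 613 × 23/26 = 542.27 → 542.
contrast-panel cast-on: 83 × 17/16 = 88.19 → 88.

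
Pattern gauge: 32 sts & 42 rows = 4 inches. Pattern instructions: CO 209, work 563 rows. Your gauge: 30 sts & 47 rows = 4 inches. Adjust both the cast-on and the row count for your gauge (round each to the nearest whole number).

Stitches: 209 × 30/32 = 195.94 → 196.
Rows: 563 × 47/42 = 630.02 → 630.

Cast on 196 stitches; work 630 rows.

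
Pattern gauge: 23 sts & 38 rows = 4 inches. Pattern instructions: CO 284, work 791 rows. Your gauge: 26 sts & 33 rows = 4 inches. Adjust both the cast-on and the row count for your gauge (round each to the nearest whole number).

Cast on 321 stitches; work 687 rows.

Stitches: 284 × 26/23 = 321.04 → 321.
Rows: 791 × 33/38 = 686.92 → 687.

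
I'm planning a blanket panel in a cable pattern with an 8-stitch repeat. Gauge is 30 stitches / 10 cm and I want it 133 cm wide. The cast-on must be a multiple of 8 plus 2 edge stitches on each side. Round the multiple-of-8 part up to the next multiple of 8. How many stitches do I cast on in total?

Cast on 404 stitches.

30 / 10 = 3 sts per cm.
133 × 3 = 399.00 sts.
Less 4 edge sts → 395.00 for the repeat.
Next multiple of 8: 400.
Add back 4 edge sts → 404.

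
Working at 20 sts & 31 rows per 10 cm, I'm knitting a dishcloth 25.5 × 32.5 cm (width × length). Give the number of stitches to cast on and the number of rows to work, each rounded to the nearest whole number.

Cast on 51 stitches and work 101 rows.

Stitch gauge = 20/10 = 2 sts/cm; 25.5 × 2 = 51.00 → 51 sts.
Row gauge = 31/10 = 3.1 rows/cm; 32.5 × 3.1 = 100.75 → 101 rows.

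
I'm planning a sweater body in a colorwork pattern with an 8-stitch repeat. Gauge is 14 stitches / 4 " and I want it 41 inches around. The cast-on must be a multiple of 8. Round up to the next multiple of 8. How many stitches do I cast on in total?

CO 144 sts.

14 / 4 = 3.5 sts per inch.
41 × 3.5 = 143.50 sts.
Next multiple of 8: 144.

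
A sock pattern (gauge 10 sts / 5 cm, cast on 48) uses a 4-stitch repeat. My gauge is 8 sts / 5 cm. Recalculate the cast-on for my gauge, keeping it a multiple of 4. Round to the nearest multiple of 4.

48 × 8 / 10 = 38.40.
Nearest multiple of 4: 40.

CO 40 sts.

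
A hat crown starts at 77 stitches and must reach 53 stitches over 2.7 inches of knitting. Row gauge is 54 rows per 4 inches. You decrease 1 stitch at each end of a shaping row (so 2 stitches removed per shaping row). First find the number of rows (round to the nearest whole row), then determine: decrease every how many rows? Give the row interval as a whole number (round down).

Decrease every 3rd row.

Rows = 2.7 × 13.5 = 36.5 → 36 rows.
Stitches to remove: 24 → 12 shaping rows (at 2 st each).
36 / 12 = 3.00 → every 3 rows.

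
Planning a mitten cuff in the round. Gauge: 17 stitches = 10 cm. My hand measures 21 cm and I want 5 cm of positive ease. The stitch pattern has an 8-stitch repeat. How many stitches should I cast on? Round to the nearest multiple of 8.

Finished = 21 + 5 = 26 cm.
17 / 10 = 1.7 sts/cm.
26 × 1.7 = 44.20 sts.
Nearest multiple of 8: 48.

Cast on 48 stitches.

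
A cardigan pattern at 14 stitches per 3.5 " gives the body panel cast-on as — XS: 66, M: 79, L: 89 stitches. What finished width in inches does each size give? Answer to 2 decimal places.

14/3.5 = 4 sts per in.
XS: 66 / 4 = 16.500 → 16.50 in.
M: 79 / 4 = 19.750 → 19.75 in.
L: 89 / 4 = 22.250 → 22.25 in.

XS 16.50 inches; M 19.75 inches; L 22.25 inches.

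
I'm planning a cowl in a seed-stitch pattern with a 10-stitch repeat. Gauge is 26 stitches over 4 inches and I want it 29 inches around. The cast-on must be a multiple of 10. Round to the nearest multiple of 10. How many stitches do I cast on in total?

26 / 4 = 6.5 sts per inch.
29 × 6.5 = 188.50 sts.
Nearest multiple of 10: 190.

CO 190 sts.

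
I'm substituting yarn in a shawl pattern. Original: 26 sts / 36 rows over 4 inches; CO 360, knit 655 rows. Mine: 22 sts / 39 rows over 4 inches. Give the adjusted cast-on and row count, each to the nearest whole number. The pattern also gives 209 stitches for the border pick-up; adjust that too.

Stitches: 360 × 22/26 = 304.62 → 305.
Rows: 655 × 39/36 = 709.58 → 710.
border pick-up: 209 × 22/26 = 176.85 → 177.

Cast on 305 stitches; work 710 rows; border pick-up 177 stitches.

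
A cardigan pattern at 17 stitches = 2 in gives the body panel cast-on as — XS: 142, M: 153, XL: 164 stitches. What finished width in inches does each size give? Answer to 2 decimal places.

17/2 = 8.5 sts per in.
XS: 142 / 8.5 = 16.706 → 16.71 in.
M: 153 / 8.5 = 18.000 → 18.00 in.
XL: 164 / 8.5 = 19.294 → 19.29 in.

XS 16.71 inches; M 18.00 inches; XL 19.29 inches.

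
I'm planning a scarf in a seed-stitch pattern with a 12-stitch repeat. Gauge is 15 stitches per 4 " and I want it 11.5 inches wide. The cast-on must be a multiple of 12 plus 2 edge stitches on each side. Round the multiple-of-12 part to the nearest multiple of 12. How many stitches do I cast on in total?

15 / 4 = 3.75 sts per inch.
11.5 × 3.75 = 43.12 sts.
Less 4 edge sts → 39.12 for the repeat.
Nearest multiple of 12: 36.
Add back 4 edge sts → 40.

Cast on 40 stitches.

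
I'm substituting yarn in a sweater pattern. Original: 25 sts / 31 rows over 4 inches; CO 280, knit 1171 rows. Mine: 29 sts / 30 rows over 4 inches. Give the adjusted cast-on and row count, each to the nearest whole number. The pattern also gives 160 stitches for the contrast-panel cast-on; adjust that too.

Cast on 325 stitches; work 1133 rows; contrast-panel cast-on 186 stitches.

Stitches: 280 × 29/25 = 324.80 → 325.
Rows: 1171 × 30/31 = 1133.23 → 1133.
contrast-panel cast-on: 160 × 29/25 = 185.60 → 186.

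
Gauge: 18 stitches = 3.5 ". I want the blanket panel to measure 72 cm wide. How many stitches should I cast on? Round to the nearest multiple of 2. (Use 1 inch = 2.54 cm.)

72 cm = 28.35 in.
18 stitches / 3.5 in = 5.143 stitches per inch.
28.35 × 5.143 = 145.78 stitches.
Round to nearest multiple of 2 → 146.

CO 146 sts.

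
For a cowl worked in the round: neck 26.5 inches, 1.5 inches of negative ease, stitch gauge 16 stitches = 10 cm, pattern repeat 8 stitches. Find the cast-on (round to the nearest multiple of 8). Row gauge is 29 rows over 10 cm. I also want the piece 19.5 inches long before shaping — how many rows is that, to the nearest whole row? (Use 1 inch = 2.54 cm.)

Cast on 104 stitches; work 144 rows.

Finished = 26.5 − 1.5 = 25 inches.
25 inches × 2.54 = 63.50 cm.
16/10 = 1.6 sts per cm; 63.50 × 1.6 = 101.60 sts.
Nearest multiple of 8 → 104.
19.5 inches = 49.53 cm; × 2.9 = 143.64 → 144 rows.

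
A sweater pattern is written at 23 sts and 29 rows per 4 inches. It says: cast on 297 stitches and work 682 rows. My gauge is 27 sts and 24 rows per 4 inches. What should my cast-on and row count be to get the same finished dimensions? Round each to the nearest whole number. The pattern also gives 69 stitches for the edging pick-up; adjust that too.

Cast on 349 stitches; work 564 rows; edging pick-up 81 stitches.

Stitches: 297 × 27/23 = 348.65 → 349.
Rows: 682 × 24/29 = 564.41 → 564.
edging pick-up: 69 × 27/23 = 81.00 → 81.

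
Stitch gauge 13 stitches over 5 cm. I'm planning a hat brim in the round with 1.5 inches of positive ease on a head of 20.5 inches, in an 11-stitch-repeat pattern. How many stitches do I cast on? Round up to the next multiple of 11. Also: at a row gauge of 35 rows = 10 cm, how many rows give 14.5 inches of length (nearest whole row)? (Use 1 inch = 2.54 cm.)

Finished = 20.5 + 1.5 = 22 inches.
22 inches × 2.54 = 55.88 cm.
13/5 = 2.6 sts per cm; 55.88 × 2.6 = 145.29 sts.
Next multiple of 11 → 154.
14.5 inches = 36.83 cm; × 3.5 = 128.91 → 129 rows.

Cast on 154 stitches; work 129 rows.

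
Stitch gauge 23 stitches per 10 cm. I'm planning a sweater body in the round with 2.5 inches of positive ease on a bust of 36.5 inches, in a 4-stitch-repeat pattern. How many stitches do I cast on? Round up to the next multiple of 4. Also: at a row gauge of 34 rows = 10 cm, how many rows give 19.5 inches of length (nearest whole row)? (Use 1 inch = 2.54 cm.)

Finished = 36.5 + 2.5 = 39 inches.
39 inches × 2.54 = 99.06 cm.
23/10 = 2.3 sts per cm; 99.06 × 2.3 = 227.84 sts.
Next multiple of 4 → 228.
19.5 inches = 49.53 cm; × 3.4 = 168.40 → 168 rows.

Cast on 228 stitches; work 168 rows.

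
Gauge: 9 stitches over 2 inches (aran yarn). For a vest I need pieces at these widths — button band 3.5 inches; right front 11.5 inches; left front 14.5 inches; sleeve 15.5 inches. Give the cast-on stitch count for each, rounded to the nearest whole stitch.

Rate = 9/2 = 4.5 sts per in.
button band: 3.5 × 4.5 = 15.75 → 16.
right front: 11.5 × 4.5 = 51.75 → 52.
left front: 14.5 × 4.5 = 65.25 → 65.
sleeve: 15.5 × 4.5 = 69.75 → 70.

button band 16; right front 52; left front 65; sleeve 70.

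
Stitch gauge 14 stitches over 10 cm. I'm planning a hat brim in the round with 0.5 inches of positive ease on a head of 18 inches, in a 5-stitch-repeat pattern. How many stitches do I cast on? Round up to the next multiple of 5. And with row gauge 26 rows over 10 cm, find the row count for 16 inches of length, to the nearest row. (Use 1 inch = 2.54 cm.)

Finished = 18 + 0.5 = 18.5 inches.
18.5 inches × 2.54 = 46.99 cm.
14/10 = 1.4 sts per cm; 46.99 × 1.4 = 65.79 sts.
Next multiple of 5 → 70.
16 inches = 40.64 cm; × 2.6 = 105.66 → 106 rows.

Cast on 70 stitches; work 106 rows.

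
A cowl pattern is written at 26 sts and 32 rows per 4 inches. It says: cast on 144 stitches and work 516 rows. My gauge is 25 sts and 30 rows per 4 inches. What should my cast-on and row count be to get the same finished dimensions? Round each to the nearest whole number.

Stitches: 144 × 25/26 = 138.46 → 138.
Rows: 516 × 30/32 = 483.75 → 484.

Cast on 138 stitches; work 484 rows.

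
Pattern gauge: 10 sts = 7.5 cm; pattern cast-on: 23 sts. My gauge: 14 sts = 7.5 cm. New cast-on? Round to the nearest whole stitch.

Scale factor = 14 / 10 = 1.400.
23 × 14 / 10 = 32.20 sts.
→ 32 sts.

Cast on 32 stitches.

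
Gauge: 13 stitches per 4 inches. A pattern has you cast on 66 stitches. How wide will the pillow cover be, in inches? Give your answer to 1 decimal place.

20.3 inches.

13 stitches / 4 inch = 3.25 stitches per inch.
66 / 3.25 = 20.31 inches.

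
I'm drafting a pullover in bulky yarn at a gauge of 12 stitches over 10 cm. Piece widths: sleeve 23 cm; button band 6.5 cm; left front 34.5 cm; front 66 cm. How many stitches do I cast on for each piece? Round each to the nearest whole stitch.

Rate = 12/10 = 1.2 sts per cm.
sleeve: 23 × 1.2 = 27.60 → 28.
button band: 6.5 × 1.2 = 7.80 → 8.
left front: 34.5 × 1.2 = 41.40 → 41.
front: 66 × 1.2 = 79.20 → 79.

sleeve 28; button band 8; left front 41; front 79.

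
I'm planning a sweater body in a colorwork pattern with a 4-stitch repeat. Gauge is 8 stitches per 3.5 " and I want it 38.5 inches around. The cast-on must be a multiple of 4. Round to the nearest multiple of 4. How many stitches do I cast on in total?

8 / 3.5 = 2.286 sts per inch.
38.5 × 2.286 = 88.00 sts.
Nearest multiple of 4: 88.

88 stitches.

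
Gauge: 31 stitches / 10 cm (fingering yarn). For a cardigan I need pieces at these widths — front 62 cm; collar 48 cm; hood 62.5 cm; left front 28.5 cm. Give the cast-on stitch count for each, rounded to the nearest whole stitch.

front 192; collar 149; hood 194; left front 88.

Rate = 31/10 = 3.1 sts per cm.
front: 62 × 3.1 = 192.20 → 192.
collar: 48 × 3.1 = 148.80 → 149.
hood: 62.5 × 3.1 = 193.75 → 194.
left front: 28.5 × 3.1 = 88.35 → 88.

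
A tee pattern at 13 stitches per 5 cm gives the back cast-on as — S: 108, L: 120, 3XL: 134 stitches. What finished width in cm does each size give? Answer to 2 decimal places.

S 41.54 cm; L 46.15 cm; 3XL 51.54 cm.

13/5 = 2.6 sts per cm.
S: 108 / 2.6 = 41.538 → 41.54 cm.
L: 120 / 2.6 = 46.154 → 46.15 cm.
3XL: 134 / 2.6 = 51.538 → 51.54 cm.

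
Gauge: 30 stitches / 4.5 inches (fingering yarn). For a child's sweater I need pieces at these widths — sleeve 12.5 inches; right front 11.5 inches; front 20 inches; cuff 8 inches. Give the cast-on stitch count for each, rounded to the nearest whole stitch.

Rate = 30/4.5 = 6.667 sts per in.
sleeve: 12.5 × 6.667 = 83.33 → 83.
right front: 11.5 × 6.667 = 76.67 → 77.
front: 20 × 6.667 = 133.33 → 133.
cuff: 8 × 6.667 = 53.33 → 53.

sleeve 83; right front 77; front 133; cuff 53.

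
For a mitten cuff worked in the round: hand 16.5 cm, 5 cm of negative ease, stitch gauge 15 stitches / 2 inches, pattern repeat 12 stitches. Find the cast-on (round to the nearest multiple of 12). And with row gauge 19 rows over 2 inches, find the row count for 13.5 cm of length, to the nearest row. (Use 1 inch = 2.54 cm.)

Cast on 36 stitches; work 50 rows.

Finished = 16.5 − 5 = 11.5 cm.
11.5 cm × 1/2.54 = 4.53 inches.
15/2 = 7.5 sts per in; 4.53 × 7.5 = 33.96 sts.
Nearest multiple of 12 → 36.
13.5 cm = 5.31 inches; × 9.5 = 50.49 → 50 rows.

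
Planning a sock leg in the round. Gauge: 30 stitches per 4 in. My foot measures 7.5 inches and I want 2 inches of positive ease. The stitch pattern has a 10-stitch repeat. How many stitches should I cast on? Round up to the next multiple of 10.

Cast on 80 stitches.

Finished = 7.5 + 2 = 9.5 inches.
30 / 4 = 7.5 sts/in.
9.5 × 7.5 = 71.25 sts.
Next multiple of 10: 80.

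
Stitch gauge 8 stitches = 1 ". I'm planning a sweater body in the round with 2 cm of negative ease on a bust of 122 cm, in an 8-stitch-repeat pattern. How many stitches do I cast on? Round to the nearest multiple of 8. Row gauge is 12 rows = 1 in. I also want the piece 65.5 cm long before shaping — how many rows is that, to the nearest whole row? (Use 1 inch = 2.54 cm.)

Finished = 122 − 2 = 120 cm.
120 cm × 1/2.54 = 47.24 inches.
8/1 = 8 sts per in; 47.24 × 8 = 377.95 sts.
Nearest multiple of 8 → 376.
65.5 cm = 25.79 inches; × 12 = 309.45 → 309 rows.

Cast on 376 stitches; work 309 rows.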